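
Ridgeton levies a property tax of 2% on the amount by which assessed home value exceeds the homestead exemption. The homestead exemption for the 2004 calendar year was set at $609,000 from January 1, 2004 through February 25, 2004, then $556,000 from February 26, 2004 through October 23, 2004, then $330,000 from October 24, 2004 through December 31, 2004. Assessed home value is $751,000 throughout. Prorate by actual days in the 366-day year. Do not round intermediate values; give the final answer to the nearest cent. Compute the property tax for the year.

$4,589.95

January 1 – February 25, 2004: 56 days, exemption $609,000 → ($751,000 − $609,000) × 2% × 56/366 = $434.5355
February 26 – October 23, 2004: 241 days, exemption $556,000 → ($751,000 − $556,000) × 2% × 241/366 = $2,568.0328
October 24 – December 31, 2004: 69 days, exemption $330,000 → ($751,000 − $330,000) × 2% × 69/366 = $1,587.3770
Total = $4,589.9454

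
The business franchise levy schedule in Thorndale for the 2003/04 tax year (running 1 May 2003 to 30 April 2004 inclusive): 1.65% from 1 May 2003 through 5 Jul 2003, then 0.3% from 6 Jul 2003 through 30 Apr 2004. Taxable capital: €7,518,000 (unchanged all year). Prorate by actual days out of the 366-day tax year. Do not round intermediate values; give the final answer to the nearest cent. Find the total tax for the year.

1 May – 5 Jul 2003: 66 days at 1.65% → €7,518,000 × 1.65% × 66/366 = €22,369.1311
6 Jul 2003 – 30 Apr 2004: 300 days at 0.3% → €7,518,000 × 0.3% × 300/366 = €18,486.8852
Total = €40,856.0164

€40,856.02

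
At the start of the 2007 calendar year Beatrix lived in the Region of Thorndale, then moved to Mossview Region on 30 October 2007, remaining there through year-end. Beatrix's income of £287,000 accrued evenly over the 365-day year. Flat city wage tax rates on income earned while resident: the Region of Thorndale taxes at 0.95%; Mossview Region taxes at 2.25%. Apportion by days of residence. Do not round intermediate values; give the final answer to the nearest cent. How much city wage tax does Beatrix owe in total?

The Region of Thorndale, 1 January – 29 October 2007: 302 days → £287,000 × 0.95% × 302/365 = £2,255.8986
Mossview Region, 30 October – 31 December 2007: 63 days → £287,000 × 2.25% × 63/365 = £1,114.5822
Total = £3,370.4808

£3,370.48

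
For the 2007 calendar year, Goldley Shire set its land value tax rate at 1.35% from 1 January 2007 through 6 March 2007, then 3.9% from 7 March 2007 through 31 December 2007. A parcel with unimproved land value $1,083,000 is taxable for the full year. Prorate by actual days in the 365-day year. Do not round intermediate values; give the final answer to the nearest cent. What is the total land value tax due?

1 January – 6 March 2007: 65 days at 1.35% → $1,083,000 × 1.35% × 65/365 = $2,603.6507
7 March – 31 December 2007: 300 days at 3.9% → $1,083,000 × 3.9% × 300/365 = $34,715.3425
Total = $37,318.9932

$37,318.99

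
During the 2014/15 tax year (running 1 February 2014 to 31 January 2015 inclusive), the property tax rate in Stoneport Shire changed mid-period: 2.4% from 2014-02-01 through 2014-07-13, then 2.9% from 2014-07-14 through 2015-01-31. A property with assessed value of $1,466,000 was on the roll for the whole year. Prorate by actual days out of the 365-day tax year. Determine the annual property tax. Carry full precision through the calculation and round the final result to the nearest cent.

2014-02-01 to 2014-07-13: 163 days at 2.4% → $1,466,000 × 2.4% × 163/365 = $15,712.3068
2014-07-14 to 2015-01-31: 202 days at 2.9% → $1,466,000 × 2.9% × 202/365 = $23,528.2959
Total = $39,240.6027

$39,240.60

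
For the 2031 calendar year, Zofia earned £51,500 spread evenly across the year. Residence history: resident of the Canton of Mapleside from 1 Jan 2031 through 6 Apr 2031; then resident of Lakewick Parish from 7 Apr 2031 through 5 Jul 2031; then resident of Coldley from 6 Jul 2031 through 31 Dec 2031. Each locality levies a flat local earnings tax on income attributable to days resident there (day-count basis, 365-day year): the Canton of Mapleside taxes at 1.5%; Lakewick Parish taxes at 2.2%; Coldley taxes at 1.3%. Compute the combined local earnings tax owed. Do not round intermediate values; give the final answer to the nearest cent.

The Canton of Mapleside, 1 Jan – 6 Apr 2031: 96 days → £51,500 × 1.5% × 96/365 = £203.1781
Lakewick Parish, 7 Apr – 5 Jul 2031: 90 days → £51,500 × 2.2% × 90/365 = £279.3699
Coldley, 6 Jul – 31 Dec 2031: 179 days → £51,500 × 1.3% × 179/365 = £328.3301
Total = £810.8781

£810.88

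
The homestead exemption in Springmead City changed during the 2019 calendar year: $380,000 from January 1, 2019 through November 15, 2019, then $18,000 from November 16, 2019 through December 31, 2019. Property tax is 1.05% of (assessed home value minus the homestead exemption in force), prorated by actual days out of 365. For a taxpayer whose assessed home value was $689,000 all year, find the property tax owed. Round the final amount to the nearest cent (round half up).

January 1 – November 15, 2019: 319 days, exemption $380,000 → ($689,000 − $380,000) × 1.05% × 319/365 = $2,835.6041
November 16 – December 31, 2019: 46 days, exemption $18,000 → ($689,000 − $18,000) × 1.05% × 46/365 = $887.9260
Total = $3,723.5301

$3,723.53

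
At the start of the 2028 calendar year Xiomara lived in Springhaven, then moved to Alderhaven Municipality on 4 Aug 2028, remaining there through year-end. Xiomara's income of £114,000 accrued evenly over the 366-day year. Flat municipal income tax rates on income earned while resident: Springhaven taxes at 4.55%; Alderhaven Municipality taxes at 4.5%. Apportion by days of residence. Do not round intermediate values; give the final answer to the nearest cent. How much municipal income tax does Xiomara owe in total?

Springhaven, 1 Jan – 3 Aug 2028: 216 days → £114,000 × 4.55% × 216/366 = £3,061.1803
Alderhaven Municipality, 4 Aug – 31 Dec 2028: 150 days → £114,000 × 4.5% × 150/366 = £2,102.4590
Total = £5,163.6393

£5,163.64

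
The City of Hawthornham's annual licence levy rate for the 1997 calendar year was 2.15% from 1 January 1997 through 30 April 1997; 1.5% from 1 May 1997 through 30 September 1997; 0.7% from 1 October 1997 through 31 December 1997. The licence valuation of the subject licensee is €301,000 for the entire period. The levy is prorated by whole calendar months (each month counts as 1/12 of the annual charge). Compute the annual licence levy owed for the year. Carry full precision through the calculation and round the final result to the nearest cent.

1 January – 30 April 1997: 4 months at 2.15% → €301,000 × 2.15% × 4/12 = €2,157.1667
1 May – 30 September 1997: 5 months at 1.5% → €301,000 × 1.5% × 5/12 = €1,881.2500
1 October – 31 December 1997: 3 months at 0.7% → €301,000 × 0.7% × 3/12 = €526.7500
Total = €4,565.1667

€4,565.17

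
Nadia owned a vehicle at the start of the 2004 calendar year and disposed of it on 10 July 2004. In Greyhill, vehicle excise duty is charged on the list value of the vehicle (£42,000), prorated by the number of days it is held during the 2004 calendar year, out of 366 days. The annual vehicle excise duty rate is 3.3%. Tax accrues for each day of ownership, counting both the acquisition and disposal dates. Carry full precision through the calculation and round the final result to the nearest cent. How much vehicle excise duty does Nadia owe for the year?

Days held (1 January – 10 July 2004): 192 out of 366
Tax = £42,000 × 3.3% × 192/366 = £727.0820

£727.08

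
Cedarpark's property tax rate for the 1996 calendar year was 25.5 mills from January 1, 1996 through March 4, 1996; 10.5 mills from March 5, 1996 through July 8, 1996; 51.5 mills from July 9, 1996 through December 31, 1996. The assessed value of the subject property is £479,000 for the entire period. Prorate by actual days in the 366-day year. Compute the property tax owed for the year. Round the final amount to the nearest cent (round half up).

January 1 – March 4, 1996: 64 days at 25.5 mills → £479,000 × 2.55% × 64/366 = £2,135.8689
March 5 – July 8, 1996: 126 days at 10.5 mills → £479,000 × 1.05% × 126/366 = £1,731.4672
July 9 – December 31, 1996: 176 days at 51.5 mills → £479,000 × 5.15% × 176/366 = £11,862.4481
Total = £15,729.7842

£15,729.78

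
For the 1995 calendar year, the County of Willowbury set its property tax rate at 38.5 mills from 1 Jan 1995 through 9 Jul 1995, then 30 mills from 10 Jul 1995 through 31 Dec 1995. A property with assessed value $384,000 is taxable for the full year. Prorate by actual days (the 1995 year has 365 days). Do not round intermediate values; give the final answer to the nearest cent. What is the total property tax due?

$13,219.07

1 Jan – 9 Jul 1995: 190 days at 38.5 mills → $384,000 × 3.85% × 190/365 = $7,695.7808
10 Jul – 31 Dec 1995: 175 days at 30 mills → $384,000 × 3% × 175/365 = $5,523.2877
Total = $13,219.0685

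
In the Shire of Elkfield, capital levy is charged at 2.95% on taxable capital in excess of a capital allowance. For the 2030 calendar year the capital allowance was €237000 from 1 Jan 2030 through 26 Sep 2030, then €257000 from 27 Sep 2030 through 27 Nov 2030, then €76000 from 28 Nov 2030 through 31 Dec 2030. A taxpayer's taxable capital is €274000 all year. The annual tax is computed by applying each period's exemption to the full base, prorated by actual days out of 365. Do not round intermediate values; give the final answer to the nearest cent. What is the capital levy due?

1 Jan – 26 Sep 2030: 269 days, exemption €237000 → (€274000 − €237000) × 2.95% × 269/365 = €804.4205
27 Sep – 27 Nov 2030: 62 days, exemption €257000 → (€274000 − €257000) × 2.95% × 62/365 = €85.1863
28 Nov – 31 Dec 2030: 34 days, exemption €76000 → (€274000 − €76000) × 2.95% × 34/365 = €544.0932
Total = €1433.7000

€1433.70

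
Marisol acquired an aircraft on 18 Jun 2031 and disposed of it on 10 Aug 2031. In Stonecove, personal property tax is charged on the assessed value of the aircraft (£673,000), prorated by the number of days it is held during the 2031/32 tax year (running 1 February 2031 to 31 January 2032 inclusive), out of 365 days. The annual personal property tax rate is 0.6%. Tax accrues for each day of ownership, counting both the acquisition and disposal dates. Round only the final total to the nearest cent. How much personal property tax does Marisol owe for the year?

£597.40

Days held (18 Jun – 10 Aug 2031): 54 out of 365
Tax = £673,000 × 0.6% × 54/365 = £597.4027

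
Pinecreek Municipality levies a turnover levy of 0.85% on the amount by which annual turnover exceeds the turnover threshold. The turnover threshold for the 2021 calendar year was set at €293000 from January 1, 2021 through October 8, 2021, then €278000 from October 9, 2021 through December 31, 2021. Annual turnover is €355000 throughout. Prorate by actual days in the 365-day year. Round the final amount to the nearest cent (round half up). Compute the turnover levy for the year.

January 1 – October 8, 2021: 281 days, exemption €293000 → (€355000 − €293000) × 0.85% × 281/365 = €405.7178
October 9 – December 31, 2021: 84 days, exemption €278000 → (€355000 − €278000) × 0.85% × 84/365 = €150.6247
Total = €556.3425

€556.34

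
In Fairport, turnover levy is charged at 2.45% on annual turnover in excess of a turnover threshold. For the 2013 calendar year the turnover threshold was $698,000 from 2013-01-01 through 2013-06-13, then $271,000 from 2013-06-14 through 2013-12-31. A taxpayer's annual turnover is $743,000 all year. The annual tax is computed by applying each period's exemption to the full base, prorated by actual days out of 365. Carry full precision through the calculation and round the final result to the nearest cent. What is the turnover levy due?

2013-01-01 to 2013-06-13: 164 days, exemption $698,000 → ($743,000 − $698,000) × 2.45% × 164/365 = $495.3699
2013-06-14 to 2013-12-31: 201 days, exemption $271,000 → ($743,000 − $271,000) × 2.45% × 201/365 = $6,368.1205
Total = $6,863.4904

$6,863.49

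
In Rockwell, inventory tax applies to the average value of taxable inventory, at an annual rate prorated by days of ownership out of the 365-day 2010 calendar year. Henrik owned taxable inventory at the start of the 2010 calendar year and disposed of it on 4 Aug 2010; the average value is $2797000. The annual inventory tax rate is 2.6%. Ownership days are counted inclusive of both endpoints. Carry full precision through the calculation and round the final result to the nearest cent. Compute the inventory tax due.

$43035.48

Days held (1 Jan – 4 Aug 2010): 216 out of 365
Tax = $2797000 × 2.6% × 216/365 = $43035.4849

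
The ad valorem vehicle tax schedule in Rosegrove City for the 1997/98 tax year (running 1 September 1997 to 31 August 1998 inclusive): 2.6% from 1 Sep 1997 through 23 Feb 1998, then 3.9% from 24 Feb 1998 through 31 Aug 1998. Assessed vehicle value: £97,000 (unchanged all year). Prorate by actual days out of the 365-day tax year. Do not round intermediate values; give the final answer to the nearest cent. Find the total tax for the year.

£3,174.96

1 Sep 1997 – 23 Feb 1998: 176 days at 2.6% → £97,000 × 2.6% × 176/365 = £1,216.0877
24 Feb – 31 Aug 1998: 189 days at 3.9% → £97,000 × 3.9% × 189/365 = £1,958.8685
Total = £3,174.9562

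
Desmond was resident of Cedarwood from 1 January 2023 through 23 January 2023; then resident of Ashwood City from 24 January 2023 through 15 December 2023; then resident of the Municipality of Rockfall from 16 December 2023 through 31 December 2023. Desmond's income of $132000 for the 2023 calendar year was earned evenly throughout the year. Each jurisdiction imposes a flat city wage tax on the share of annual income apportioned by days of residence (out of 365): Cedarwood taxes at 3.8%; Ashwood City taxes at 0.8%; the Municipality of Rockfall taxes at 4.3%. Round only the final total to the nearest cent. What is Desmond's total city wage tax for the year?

$1508.05

Cedarwood, 1 January – 23 January 2023: 23 days → $132000 × 3.8% × 23/365 = $316.0767
Ashwood City, 24 January – 15 December 2023: 326 days → $132000 × 0.8% × 326/365 = $943.1671
The Municipality of Rockfall, 16 December – 31 December 2023: 16 days → $132000 × 4.3% × 16/365 = $248.8110
Total = $1508.0548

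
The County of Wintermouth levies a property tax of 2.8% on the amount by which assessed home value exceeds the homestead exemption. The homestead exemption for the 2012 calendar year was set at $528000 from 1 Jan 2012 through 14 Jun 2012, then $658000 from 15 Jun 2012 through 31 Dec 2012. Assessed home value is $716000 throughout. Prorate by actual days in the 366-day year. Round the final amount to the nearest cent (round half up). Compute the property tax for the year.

$3274.93

1 Jan – 14 Jun 2012: 166 days, exemption $528000 → ($716000 − $528000) × 2.8% × 166/366 = $2387.4973
15 Jun – 31 Dec 2012: 200 days, exemption $658000 → ($716000 − $658000) × 2.8% × 200/366 = $887.4317
Total = $3274.9290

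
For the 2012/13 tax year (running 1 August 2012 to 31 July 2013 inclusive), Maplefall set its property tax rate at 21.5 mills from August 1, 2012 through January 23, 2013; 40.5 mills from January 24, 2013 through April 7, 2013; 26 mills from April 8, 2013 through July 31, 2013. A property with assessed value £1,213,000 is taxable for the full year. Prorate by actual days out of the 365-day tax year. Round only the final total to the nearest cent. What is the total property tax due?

August 1, 2012 – January 23, 2013: 176 days at 21.5 mills → £1,213,000 × 2.15% × 176/365 = £12,575.3205
January 24 – April 7, 2013: 74 days at 40.5 mills → £1,213,000 × 4.05% × 74/365 = £9,959.8932
April 8 – July 31, 2013: 115 days at 26 mills → £1,213,000 × 2.6% × 115/365 = £9,936.6301
Total = £32,471.8438

£32,471.84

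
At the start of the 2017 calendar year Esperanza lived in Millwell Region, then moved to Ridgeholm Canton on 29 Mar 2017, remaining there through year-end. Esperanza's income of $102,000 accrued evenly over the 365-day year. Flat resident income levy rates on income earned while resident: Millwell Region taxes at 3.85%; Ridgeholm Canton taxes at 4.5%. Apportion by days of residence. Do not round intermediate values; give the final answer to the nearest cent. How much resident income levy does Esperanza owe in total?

$4,431.97

Millwell Region, 1 Jan – 28 Mar 2017: 87 days → $102,000 × 3.85% × 87/365 = $936.0247
Ridgeholm Canton, 29 Mar – 31 Dec 2017: 278 days → $102,000 × 4.5% × 278/365 = $3,495.9452
Total = $4,431.9699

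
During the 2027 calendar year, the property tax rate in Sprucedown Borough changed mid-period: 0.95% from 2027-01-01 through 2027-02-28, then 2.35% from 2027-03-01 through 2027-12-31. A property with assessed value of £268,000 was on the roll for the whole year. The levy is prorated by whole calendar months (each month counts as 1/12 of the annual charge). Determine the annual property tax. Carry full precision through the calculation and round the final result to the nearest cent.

£5,672.67

2027-01-01 to 2027-02-28: 2 months at 0.95% → £268,000 × 0.95% × 2/12 = £424.3333
2027-03-01 to 2027-12-31: 10 months at 2.35% → £268,000 × 2.35% × 10/12 = £5,248.3333
Total = £5,672.6667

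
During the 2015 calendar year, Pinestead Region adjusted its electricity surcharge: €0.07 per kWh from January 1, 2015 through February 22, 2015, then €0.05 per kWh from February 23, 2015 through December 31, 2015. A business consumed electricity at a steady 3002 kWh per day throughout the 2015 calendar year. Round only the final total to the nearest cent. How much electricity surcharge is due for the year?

January 1 – February 22, 2015: 53 days × 3002 kWh/day = 159,106 kWh at €0.07/kWh → €11,137.42
February 23 – December 31, 2015: 312 days × 3002 kWh/day = 936,624 kWh at €0.05/kWh → €46,831.20

€57,968.62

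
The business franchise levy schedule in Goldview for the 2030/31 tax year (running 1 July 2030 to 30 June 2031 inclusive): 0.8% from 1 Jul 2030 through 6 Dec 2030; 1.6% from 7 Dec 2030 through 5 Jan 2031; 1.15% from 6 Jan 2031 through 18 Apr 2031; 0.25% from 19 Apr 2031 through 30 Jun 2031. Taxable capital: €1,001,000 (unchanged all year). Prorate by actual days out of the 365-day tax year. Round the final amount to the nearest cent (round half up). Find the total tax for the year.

€8,553.75

1 Jul – 6 Dec 2030: 159 days at 0.8% → €1,001,000 × 0.8% × 159/365 = €3,488.4164
7 Dec 2030 – 5 Jan 2031: 30 days at 1.6% → €1,001,000 × 1.6% × 30/365 = €1,316.3836
6 Jan – 18 Apr 2031: 103 days at 1.15% → €1,001,000 × 1.15% × 103/365 = €3,248.4507
19 Apr – 30 Jun 2031: 73 days at 0.25% → €1,001,000 × 0.25% × 73/365 = €500.5000
Total = €8,553.7507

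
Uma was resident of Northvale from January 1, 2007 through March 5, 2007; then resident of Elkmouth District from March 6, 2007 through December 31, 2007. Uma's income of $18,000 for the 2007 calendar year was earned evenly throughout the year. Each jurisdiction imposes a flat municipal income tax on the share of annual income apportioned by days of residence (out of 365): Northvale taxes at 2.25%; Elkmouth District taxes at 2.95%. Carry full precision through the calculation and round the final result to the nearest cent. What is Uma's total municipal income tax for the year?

$508.91

Northvale, January 1 – March 5, 2007: 64 days → $18,000 × 2.25% × 64/365 = $71.0137
Elkmouth District, March 6 – December 31, 2007: 301 days → $18,000 × 2.95% × 301/365 = $437.8932
Total = $508.9068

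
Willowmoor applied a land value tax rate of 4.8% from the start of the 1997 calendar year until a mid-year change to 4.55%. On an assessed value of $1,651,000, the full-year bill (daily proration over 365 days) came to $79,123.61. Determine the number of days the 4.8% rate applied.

Let d = days at the first rate; then 365 − d days at the second rate.
$1,651,000 × [4.8%·d + 4.55%·(365−d)] / 365 = $79,123.61
Solving gives d = 354, so the new rate took effect on 21 Dec 1997.

354 days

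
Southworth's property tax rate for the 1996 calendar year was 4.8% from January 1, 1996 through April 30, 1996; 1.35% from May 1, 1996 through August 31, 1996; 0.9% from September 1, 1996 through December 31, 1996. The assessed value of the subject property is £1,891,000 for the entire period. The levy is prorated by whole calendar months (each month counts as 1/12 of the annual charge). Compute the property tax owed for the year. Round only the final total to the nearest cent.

£44,438.50

January 1 – April 30, 1996: 4 months at 4.8% → £1,891,000 × 4.8% × 4/12 = £30,256.0000
May 1 – August 31, 1996: 4 months at 1.35% → £1,891,000 × 1.35% × 4/12 = £8,509.5000
September 1 – December 31, 1996: 4 months at 0.9% → £1,891,000 × 0.9% × 4/12 = £5,673.0000
Total = £44,438.5000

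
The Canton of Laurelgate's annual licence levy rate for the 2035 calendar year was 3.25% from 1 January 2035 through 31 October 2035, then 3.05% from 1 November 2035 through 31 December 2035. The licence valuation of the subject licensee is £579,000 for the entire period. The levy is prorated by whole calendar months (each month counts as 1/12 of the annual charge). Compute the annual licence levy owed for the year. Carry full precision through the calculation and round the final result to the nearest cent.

£18,624.50

1 January – 31 October 2035: 10 months at 3.25% → £579,000 × 3.25% × 10/12 = £15,681.2500
1 November – 31 December 2035: 2 months at 3.05% → £579,000 × 3.05% × 2/12 = £2,943.2500
Total = £18,624.5000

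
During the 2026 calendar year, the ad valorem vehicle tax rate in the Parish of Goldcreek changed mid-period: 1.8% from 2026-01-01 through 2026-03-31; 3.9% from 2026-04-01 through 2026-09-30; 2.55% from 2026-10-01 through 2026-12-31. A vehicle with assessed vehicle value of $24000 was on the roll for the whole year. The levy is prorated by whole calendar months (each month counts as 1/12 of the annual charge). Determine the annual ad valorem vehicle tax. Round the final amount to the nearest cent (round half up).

$729.00

2026-01-01 to 2026-03-31: 3 months at 1.8% → $24000 × 1.8% × 3/12 = $108.0000
2026-04-01 to 2026-09-30: 6 months at 3.9% → $24000 × 3.9% × 6/12 = $468.0000
2026-10-01 to 2026-12-31: 3 months at 2.55% → $24000 × 2.55% × 3/12 = $153.0000
Total = $729.0000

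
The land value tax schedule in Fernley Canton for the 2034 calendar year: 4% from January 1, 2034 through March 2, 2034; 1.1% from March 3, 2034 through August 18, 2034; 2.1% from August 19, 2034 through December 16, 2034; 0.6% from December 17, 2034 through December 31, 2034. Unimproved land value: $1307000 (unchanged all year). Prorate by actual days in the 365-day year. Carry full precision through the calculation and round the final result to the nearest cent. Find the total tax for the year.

January 1 – March 2, 2034: 61 days at 4% → $1307000 × 4% × 61/365 = $8737.2055
March 3 – August 18, 2034: 169 days at 1.1% → $1307000 × 1.1% × 169/365 = $6656.7479
August 19 – December 16, 2034: 120 days at 2.1% → $1307000 × 2.1% × 120/365 = $9023.6712
December 17 – December 31, 2034: 15 days at 0.6% → $1307000 × 0.6% × 15/365 = $322.2740
Total = $24739.8986

$24739.90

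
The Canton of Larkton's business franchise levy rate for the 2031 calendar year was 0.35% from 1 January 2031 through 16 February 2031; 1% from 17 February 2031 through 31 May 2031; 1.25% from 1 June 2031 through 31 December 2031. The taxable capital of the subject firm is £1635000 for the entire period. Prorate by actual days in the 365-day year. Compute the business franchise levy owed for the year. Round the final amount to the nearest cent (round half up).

1 January – 16 February 2031: 47 days at 0.35% → £1635000 × 0.35% × 47/365 = £736.8699
17 February – 31 May 2031: 104 days at 1% → £1635000 × 1% × 104/365 = £4658.6301
1 June – 31 December 2031: 214 days at 1.25% → £1635000 × 1.25% × 214/365 = £11982.5342
Total = £17378.0342

£17378.03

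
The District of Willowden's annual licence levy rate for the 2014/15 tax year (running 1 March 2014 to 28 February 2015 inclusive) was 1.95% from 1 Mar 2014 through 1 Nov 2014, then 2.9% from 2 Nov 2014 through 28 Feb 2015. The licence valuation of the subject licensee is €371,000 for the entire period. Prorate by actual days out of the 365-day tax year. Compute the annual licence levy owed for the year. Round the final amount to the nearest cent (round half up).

€8,383.58

1 Mar – 1 Nov 2014: 246 days at 1.95% → €371,000 × 1.95% × 246/365 = €4,875.8548
2 Nov 2014 – 28 Feb 2015: 119 days at 2.9% → €371,000 × 2.9% × 119/365 = €3,507.7288
Total = €8,383.5836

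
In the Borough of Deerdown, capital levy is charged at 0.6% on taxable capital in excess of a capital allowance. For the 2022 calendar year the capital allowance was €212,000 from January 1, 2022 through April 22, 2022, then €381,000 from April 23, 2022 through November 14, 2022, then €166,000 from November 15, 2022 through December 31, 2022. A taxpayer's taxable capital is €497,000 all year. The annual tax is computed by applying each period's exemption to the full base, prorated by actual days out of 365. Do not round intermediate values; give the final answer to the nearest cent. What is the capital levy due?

€1,173.25

January 1 – April 22, 2022: 112 days, exemption €212,000 → (€497,000 − €212,000) × 0.6% × 112/365 = €524.7123
April 23 – November 14, 2022: 206 days, exemption €381,000 → (€497,000 − €381,000) × 0.6% × 206/365 = €392.8110
November 15 – December 31, 2022: 47 days, exemption €166,000 → (€497,000 − €166,000) × 0.6% × 47/365 = €255.7315
Total = €1,173.2548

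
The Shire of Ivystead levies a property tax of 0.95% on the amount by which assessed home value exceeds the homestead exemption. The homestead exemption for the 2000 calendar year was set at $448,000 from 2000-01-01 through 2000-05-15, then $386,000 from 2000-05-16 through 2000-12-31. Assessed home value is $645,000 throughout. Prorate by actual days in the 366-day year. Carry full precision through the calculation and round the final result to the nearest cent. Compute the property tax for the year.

$2,241.64

2000-01-01 to 2000-05-15: 136 days, exemption $448,000 → ($645,000 − $448,000) × 0.95% × 136/366 = $695.4208
2000-05-16 to 2000-12-31: 230 days, exemption $386,000 → ($645,000 − $386,000) × 0.95% × 230/366 = $1,546.2158
Total = $2,241.6366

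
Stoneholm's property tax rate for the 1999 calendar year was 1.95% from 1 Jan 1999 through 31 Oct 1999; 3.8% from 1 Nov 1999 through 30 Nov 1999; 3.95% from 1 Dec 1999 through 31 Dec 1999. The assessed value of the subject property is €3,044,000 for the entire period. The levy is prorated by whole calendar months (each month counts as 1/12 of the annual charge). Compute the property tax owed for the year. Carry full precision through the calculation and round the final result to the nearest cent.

1 Jan – 31 Oct 1999: 10 months at 1.95% → €3,044,000 × 1.95% × 10/12 = €49,465.0000
1 Nov – 30 Nov 1999: 1 month at 3.8% → €3,044,000 × 3.8% × 1/12 = €9,639.3333
1 Dec – 31 Dec 1999: 1 month at 3.95% → €3,044,000 × 3.95% × 1/12 = €10,019.8333
Total = €69,124.1667

€69,124.17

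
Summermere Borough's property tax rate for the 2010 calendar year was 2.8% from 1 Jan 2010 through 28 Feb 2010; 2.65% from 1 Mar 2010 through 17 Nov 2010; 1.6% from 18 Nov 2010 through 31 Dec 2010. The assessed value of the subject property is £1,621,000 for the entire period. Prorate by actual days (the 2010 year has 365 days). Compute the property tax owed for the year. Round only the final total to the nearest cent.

1 Jan – 28 Feb 2010: 59 days at 2.8% → £1,621,000 × 2.8% × 59/365 = £7,336.6904
1 Mar – 17 Nov 2010: 262 days at 2.65% → £1,621,000 × 2.65% × 262/365 = £30,834.5288
18 Nov – 31 Dec 2010: 44 days at 1.6% → £1,621,000 × 1.6% × 44/365 = £3,126.5315
Total = £41,297.7507

£41,297.75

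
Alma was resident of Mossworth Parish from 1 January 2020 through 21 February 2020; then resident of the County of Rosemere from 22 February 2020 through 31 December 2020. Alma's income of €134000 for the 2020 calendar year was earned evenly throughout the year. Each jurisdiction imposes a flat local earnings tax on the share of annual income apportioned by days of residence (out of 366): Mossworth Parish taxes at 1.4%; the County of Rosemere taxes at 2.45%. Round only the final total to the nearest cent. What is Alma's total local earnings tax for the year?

Mossworth Parish, 1 January – 21 February 2020: 52 days → €134000 × 1.4% × 52/366 = €266.5355
The County of Rosemere, 22 February – 31 December 2020: 314 days → €134000 × 2.45% × 314/366 = €2816.5628
Total = €3083.0984

€3083.10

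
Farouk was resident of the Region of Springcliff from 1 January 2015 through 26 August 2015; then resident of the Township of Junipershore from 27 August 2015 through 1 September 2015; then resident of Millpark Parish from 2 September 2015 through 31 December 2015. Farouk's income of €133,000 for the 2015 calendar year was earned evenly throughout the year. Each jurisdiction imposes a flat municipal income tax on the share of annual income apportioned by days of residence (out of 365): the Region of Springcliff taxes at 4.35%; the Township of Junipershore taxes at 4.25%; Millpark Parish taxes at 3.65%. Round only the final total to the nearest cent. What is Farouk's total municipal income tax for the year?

The Region of Springcliff, 1 January – 26 August 2015: 238 days → €133,000 × 4.35% × 238/365 = €3,772.4630
The Township of Junipershore, 27 August – 1 September 2015: 6 days → €133,000 × 4.25% × 6/365 = €92.9178
Millpark Parish, 2 September – 31 December 2015: 121 days → €133,000 × 3.65% × 121/365 = €1,609.3000
Total = €5,474.6808

€5,474.68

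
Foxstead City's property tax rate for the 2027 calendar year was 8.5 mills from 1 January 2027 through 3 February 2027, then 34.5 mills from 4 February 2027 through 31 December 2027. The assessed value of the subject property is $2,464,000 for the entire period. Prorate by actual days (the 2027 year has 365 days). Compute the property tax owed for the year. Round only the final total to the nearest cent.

$79,040.39

1 January – 3 February 2027: 34 days at 8.5 mills → $2,464,000 × 0.85% × 34/365 = $1,950.9479
4 February – 31 December 2027: 331 days at 34.5 mills → $2,464,000 × 3.45% × 331/365 = $77,089.4466
Total = $79,040.3945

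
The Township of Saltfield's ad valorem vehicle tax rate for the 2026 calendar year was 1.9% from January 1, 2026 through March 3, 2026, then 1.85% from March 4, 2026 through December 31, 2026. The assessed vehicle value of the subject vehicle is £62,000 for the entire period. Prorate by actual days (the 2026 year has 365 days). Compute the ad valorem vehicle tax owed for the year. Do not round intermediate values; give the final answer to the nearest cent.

£1,152.27

January 1 – March 3, 2026: 62 days at 1.9% → £62,000 × 1.9% × 62/365 = £200.0986
March 4 – December 31, 2026: 303 days at 1.85% → £62,000 × 1.85% × 303/365 = £952.1671
Total = £1,152.2658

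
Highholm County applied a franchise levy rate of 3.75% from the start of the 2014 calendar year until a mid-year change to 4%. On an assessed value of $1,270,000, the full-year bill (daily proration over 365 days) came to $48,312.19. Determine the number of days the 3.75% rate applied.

286 days

Let d = days at the first rate; then 365 − d days at the second rate.
$1,270,000 × [3.75%·d + 4%·(365−d)] / 365 = $48,312.19
Solving gives d = 286, so the new rate took effect on 14 October 2014.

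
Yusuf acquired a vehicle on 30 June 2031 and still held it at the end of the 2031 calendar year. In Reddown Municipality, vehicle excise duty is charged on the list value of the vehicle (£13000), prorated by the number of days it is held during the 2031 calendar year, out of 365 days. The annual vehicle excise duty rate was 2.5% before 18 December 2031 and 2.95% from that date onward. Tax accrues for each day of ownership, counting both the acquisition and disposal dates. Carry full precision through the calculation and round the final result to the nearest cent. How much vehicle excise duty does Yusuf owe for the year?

30 June – 17 December 2031: 171 days at 2.5% → £13000 × 2.5% × 171/365 = £152.2603
18 December – 31 December 2031: 14 days at 2.95% → £13000 × 2.95% × 14/365 = £14.7096
Total = £166.9699

£166.97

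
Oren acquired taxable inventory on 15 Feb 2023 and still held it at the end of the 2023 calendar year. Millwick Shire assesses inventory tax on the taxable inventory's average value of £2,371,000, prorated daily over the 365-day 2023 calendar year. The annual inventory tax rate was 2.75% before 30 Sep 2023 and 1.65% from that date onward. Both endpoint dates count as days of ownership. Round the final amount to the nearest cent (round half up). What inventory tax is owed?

15 Feb – 29 Sep 2023: 227 days at 2.75% → £2,371,000 × 2.75% × 227/365 = £40,550.5959
30 Sep – 31 Dec 2023: 93 days at 1.65% → £2,371,000 × 1.65% × 93/365 = £9,967.9438
Total = £50,518.5397

£50,518.54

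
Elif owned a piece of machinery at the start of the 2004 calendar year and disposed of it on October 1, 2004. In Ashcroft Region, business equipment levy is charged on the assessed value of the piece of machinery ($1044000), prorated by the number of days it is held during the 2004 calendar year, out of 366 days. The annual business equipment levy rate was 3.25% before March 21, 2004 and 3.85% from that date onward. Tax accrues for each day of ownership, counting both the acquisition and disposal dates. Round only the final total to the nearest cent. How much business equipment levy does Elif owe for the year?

$28831.23

January 1 – March 20, 2004: 80 days at 3.25% → $1044000 × 3.25% × 80/366 = $7416.3934
March 21 – October 1, 2004: 195 days at 3.85% → $1044000 × 3.85% × 195/366 = $21414.8361
Total = $28831.2295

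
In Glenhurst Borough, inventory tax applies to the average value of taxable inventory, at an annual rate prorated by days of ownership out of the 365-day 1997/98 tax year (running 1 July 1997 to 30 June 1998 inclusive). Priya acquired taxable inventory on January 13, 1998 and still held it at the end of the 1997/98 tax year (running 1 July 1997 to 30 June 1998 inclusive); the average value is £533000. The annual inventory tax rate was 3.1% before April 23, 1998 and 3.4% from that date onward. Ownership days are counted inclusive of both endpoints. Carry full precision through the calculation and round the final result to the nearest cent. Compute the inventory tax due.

£7952.65

January 13 – April 22, 1998: 100 days at 3.1% → £533000 × 3.1% × 100/365 = £4526.8493
April 23 – June 30, 1998: 69 days at 3.4% → £533000 × 3.4% × 69/365 = £3425.8027
Total = £7952.6521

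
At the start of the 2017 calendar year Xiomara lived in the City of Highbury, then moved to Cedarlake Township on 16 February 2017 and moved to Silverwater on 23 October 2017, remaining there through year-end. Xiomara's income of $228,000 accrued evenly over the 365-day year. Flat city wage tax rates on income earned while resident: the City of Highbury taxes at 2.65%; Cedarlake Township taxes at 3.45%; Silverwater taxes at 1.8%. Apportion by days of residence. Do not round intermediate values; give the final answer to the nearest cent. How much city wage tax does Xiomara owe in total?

$6,914.65

The City of Highbury, 1 January – 15 February 2017: 46 days → $228,000 × 2.65% × 46/365 = $761.4575
Cedarlake Township, 16 February – 22 October 2017: 249 days → $228,000 × 3.45% × 249/365 = $5,366.1205
Silverwater, 23 October – 31 December 2017: 70 days → $228,000 × 1.8% × 70/365 = $787.0685
Total = $6,914.6466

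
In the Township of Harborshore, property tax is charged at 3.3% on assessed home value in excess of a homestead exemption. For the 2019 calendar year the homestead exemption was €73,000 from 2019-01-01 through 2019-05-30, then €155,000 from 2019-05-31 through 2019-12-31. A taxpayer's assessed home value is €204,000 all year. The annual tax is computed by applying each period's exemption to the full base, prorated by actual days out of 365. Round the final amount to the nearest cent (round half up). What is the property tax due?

2019-01-01 to 2019-05-30: 150 days, exemption €73,000 → (€204,000 − €73,000) × 3.3% × 150/365 = €1,776.5753
2019-05-31 to 2019-12-31: 215 days, exemption €155,000 → (€204,000 − €155,000) × 3.3% × 215/365 = €952.4795
Total = €2,729.0548

€2,729.05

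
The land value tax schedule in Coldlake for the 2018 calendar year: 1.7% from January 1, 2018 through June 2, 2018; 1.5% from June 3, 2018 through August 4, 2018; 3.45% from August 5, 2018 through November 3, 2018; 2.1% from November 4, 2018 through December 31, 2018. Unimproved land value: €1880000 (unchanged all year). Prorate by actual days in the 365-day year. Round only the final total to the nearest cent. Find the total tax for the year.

January 1 – June 2, 2018: 153 days at 1.7% → €1880000 × 1.7% × 153/365 = €13396.9315
June 3 – August 4, 2018: 63 days at 1.5% → €1880000 × 1.5% × 63/365 = €4867.3973
August 5 – November 3, 2018: 91 days at 3.45% → €1880000 × 3.45% × 91/365 = €16170.5753
November 4 – December 31, 2018: 58 days at 2.1% → €1880000 × 2.1% × 58/365 = €6273.5342
Total = €40708.4384

€40708.44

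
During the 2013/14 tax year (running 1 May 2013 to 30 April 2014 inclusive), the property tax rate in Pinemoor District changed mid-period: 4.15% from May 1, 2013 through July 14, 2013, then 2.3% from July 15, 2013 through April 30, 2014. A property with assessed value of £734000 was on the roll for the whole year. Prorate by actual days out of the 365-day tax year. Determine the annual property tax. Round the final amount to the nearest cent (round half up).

£19672.21

May 1 – July 14, 2013: 75 days at 4.15% → £734000 × 4.15% × 75/365 = £6259.1096
July 15, 2013 – April 30, 2014: 290 days at 2.3% → £734000 × 2.3% × 290/365 = £13413.0959
Total = £19672.2055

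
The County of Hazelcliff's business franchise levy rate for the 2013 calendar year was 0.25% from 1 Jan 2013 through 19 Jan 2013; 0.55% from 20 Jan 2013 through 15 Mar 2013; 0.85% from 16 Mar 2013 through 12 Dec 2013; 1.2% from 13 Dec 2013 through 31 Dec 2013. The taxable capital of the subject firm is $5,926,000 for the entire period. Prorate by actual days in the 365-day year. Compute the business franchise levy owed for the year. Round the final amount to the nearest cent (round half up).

$46,920.93

1 Jan – 19 Jan 2013: 19 days at 0.25% → $5,926,000 × 0.25% × 19/365 = $771.1918
20 Jan – 15 Mar 2013: 55 days at 0.55% → $5,926,000 × 0.55% × 55/365 = $4,911.2740
16 Mar – 12 Dec 2013: 272 days at 0.85% → $5,926,000 × 0.85% × 272/365 = $37,536.7452
13 Dec – 31 Dec 2013: 19 days at 1.2% → $5,926,000 × 1.2% × 19/365 = $3,701.7205
Total = $46,920.9315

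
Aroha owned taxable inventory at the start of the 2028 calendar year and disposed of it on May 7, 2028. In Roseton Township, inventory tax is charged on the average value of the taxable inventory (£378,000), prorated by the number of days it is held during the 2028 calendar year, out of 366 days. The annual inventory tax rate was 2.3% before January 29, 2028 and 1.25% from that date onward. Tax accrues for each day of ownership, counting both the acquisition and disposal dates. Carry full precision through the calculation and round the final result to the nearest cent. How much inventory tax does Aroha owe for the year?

January 1 – January 28, 2028: 28 days at 2.3% → £378,000 × 2.3% × 28/366 = £665.1148
January 29 – May 7, 2028: 100 days at 1.25% → £378,000 × 1.25% × 100/366 = £1,290.9836
Total = £1,956.0984

£1,956.10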